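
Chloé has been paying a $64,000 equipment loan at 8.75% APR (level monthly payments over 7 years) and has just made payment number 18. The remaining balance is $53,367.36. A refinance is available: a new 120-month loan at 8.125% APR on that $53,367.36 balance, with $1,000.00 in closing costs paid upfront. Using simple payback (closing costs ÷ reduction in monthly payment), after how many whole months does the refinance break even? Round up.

Current payment = 64,000 × 8.75%/12 / (1 − (1+0.0072917)^−84) = $1,021.60.
Refinanced payment = 53,367.36 × 0.0067708 / (1 − (1+0.0067708)^−120) = $651.02.
Monthly savings = $1,021.60 − $651.02 = $370.58.
Break-even = $1,000.00 / $370.58 = 2.70 → 3 months.

3 months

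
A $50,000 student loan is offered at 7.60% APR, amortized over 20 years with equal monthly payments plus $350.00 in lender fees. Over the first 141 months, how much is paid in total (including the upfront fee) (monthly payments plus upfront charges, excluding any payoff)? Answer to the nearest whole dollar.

$57,576

Monthly rate = 7.6%/12 = 0.0063333; payment = 50,000 × 0.0063333 / (1 − (1+0.0063333)^−240) = $405.86.
Total outlay = 141 × $405.86 + $350.00 = $57,576.26.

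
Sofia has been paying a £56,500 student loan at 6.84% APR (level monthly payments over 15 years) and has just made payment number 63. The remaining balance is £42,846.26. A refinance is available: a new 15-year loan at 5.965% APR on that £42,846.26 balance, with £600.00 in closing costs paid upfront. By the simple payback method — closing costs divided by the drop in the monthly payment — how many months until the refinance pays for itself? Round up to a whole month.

Current payment = 56,500 × 6.84%/12 / (1 − (1+0.0057000)^−180) = £502.80.
Refinanced payment = 42,846.26 × 0.0049708 / (1 − (1+0.0049708)^−180) = £360.75.
Monthly savings = £502.80 − £360.75 = £142.05.
Break-even = £600.00 / £142.05 = 4.22 → 5 months.

5 months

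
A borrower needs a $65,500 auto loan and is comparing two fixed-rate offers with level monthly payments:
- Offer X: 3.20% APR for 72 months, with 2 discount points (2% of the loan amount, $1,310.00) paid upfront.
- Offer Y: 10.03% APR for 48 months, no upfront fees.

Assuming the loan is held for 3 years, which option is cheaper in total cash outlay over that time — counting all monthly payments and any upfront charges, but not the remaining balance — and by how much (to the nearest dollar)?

Offer X by $22,491

Offer X: monthly rate = 3.2%/12 = 0.0026667; payment = 65,500 × 0.0026667 / (1 − (1+0.0026667)^−72) = $1,001.06.
Offer Y: monthly rate = 10.03%/12 = 0.0083583; payment = 65,500 × 0.0083583 / (1 − (1+0.0083583)^−48) = $1,662.19.
Over 36 months: Offer X costs 36 × $1,001.06 + $1,310.00 = $37,348.16; Offer Y costs 36 × $1,662.19 = $59,838.84.
Offer X is cheaper by $59,838.84 − $37,348.16 = $22,490.68.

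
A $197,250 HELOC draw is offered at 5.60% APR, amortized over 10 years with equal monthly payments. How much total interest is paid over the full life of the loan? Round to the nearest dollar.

$60,806

At 5.60% the monthly rate is 0.0046667, so the payment is 197,250 × 0.0046667 / (1 − 1.0046667^−120) = $2,150.47.
Total paid = 120 × $2,150.47 = $258,056.40; interest = $258,056.40 − $197,250 = $60,806.40.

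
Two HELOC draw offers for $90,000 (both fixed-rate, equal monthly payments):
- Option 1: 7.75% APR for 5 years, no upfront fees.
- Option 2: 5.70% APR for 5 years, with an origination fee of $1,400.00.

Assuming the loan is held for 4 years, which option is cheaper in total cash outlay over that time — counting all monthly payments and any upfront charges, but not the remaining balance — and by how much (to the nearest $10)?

Option 2 by $2,760

Option 1: at 7.75% the monthly rate is 0.0064583, so the payment is 90,000 × 0.0064583 / (1 − 1.0064583^−60) = $1,814.13.
Option 2: at 5.70% the monthly rate is 0.0047500, so the payment is 90,000 × 0.0047500 / (1 − 1.0047500^−60) = $1,727.43.
Over 48 months: Option 1 costs 48 × $1,814.13 = $87,078.24; Option 2 costs 48 × $1,727.43 + $1,400.00 = $84,316.64.
Option 2 is cheaper by $87,078.24 − $84,316.64 = $2,761.60.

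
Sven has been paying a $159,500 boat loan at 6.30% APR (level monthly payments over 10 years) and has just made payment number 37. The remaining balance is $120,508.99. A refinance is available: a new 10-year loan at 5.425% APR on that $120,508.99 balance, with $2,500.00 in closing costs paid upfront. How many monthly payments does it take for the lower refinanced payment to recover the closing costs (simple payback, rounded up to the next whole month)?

Current payment = 159,500 × 6.3%/12 / (1 − (1+0.0052500)^−120) = $1,794.90.
Refinanced payment = 120,508.99 × 0.0045208 / (1 − (1+0.0045208)^−120) = $1,303.37.
Monthly savings = $1,794.90 − $1,303.37 = $491.53.
Break-even = $2,500.00 / $491.53 = 5.09 → 6 months.

6 months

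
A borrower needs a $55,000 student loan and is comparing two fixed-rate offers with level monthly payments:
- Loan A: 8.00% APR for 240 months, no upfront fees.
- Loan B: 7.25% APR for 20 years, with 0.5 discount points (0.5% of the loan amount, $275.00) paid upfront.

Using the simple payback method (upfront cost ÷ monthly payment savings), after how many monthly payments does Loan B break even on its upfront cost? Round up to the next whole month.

Loan A: monthly rate = 8%/12 = 0.0066667; payment = 55,000 × 0.0066667 / (1 − (1+0.0066667)^−240) = $460.04.
Loan B: monthly rate = 7.25%/12 = 0.0060417; payment = 55,000 × 0.0060417 / (1 − (1+0.0060417)^−240) = $434.71.
Monthly savings = $460.04 − $434.71 = $25.33.
Break-even = $275.00 / $25.33 = 10.86 → 11 months.

11 months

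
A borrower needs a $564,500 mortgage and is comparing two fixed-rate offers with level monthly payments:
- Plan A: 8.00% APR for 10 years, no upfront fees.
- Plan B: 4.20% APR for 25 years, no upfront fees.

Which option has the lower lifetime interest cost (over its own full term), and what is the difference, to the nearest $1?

Plan A: monthly rate = 8%/12 = 0.0066667; payment = 564,500 × 0.0066667 / (1 − (1+0.0066667)^−120) = $6,848.94.
Total interest on Plan A = 120 × $6,848.94 − $564,500 = $257,372.80.
Plan B: monthly rate = 4.2%/12 = 0.0035000; payment = 564,500 × 0.0035000 / (1 − (1+0.0035000)^−300) = $3,042.33.
Total interest on Plan B = 300 × $3,042.33 − $564,500 = $348,199.00.
Plan A is lower by $90,826.20.

Plan A by $90,826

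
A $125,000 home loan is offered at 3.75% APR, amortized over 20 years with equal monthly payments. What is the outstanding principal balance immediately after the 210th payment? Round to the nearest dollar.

With monthly rate i = 3.75%/12 = 0.0031250, the balance after k of n payments is P · [(1+i)^n − (1+i)^k] / [(1+i)^n − 1].
(1+0.0031250)^240 = 2.11452576 and (1+0.0031250)^210 = 1.92557907, so the balance is 125,000 × (2.11452576 − 1.92557907) / (2.11452576 − 1) = $21,191.38.

$21,191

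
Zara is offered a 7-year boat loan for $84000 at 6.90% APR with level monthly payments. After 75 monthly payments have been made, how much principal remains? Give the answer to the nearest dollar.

$11,053

With monthly rate i = 6.9%/12 = 0.0057500, the balance after k of n payments is P · [(1+i)^n − (1+i)^k] / [(1+i)^n − 1].
(1+0.0057500)^84 = 1.61868918 and (1+0.0057500)^75 = 1.53728041, so the balance is 84,000 × (1.61868918 − 1.53728041) / (1.61868918 − 1) = $11,052.94.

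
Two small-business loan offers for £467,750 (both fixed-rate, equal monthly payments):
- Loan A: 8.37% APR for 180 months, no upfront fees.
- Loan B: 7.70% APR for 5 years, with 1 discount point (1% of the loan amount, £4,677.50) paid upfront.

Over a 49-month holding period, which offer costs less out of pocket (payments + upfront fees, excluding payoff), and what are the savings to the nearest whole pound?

Loan A: at 8.37% the monthly rate is 0.0069750, so the payment is 467,750 × 0.0069750 / (1 − 1.0069750^−180) = £4,570.55.
Loan B: monthly rate = 7.7%/12 = 0.0064167; payment = 467,750 × 0.0064167 / (1 − (1+0.0064167)^−60) = £9,417.27.
Over 49 months: Loan A costs 49 × £4,570.55 = £223,956.95; Loan B costs 49 × £9,417.27 + £4,677.50 = £466,123.73.
Loan A is cheaper by £466,123.73 − £223,956.95 = £242,166.78.

Loan A by £242,167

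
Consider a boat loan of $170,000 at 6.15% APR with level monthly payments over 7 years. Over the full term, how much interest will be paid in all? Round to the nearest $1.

$39,639

Monthly rate = 6.15%/12 = 0.0051250; payment = 170,000 × 0.0051250 / (1 − (1+0.0051250)^−84) = $2,495.70.
Total paid = 84 × $2,495.70 = $209,638.80; interest = $209,638.80 − $170,000 = $39,638.80.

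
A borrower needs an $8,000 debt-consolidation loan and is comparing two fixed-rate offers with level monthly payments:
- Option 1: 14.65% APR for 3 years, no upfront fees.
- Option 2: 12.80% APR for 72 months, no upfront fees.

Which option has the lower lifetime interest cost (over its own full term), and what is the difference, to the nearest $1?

Option 1: monthly rate = 14.65%/12 = 0.0122083; payment = 8,000 × 0.0122083 / (1 − (1+0.0122083)^−36) = $275.95.
Total interest on Option 1 = 36 × $275.95 − $8,000 = $1,934.20.
Option 2: monthly rate = 12.8%/12 = 0.0106667; payment = 8,000 × 0.0106667 / (1 − (1+0.0106667)^−72) = $159.75.
Total interest on Option 2 = 72 × $159.75 − $8,000 = $3,502.00.
Option 1 is lower by $1,567.80.

Option 1 by $1,568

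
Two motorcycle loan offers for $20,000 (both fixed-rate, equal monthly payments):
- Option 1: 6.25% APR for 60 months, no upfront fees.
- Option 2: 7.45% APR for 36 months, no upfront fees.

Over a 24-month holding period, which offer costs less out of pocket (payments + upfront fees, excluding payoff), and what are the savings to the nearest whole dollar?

Option 1 by $5,584

Option 1: at 6.25% the monthly rate is 0.0052083, so the payment is 20,000 × 0.0052083 / (1 − 1.0052083^−60) = $388.99.
Option 2: monthly rate = 7.45%/12 = 0.0062083; payment = 20,000 × 0.0062083 / (1 − (1+0.0062083)^−36) = $621.67.
Over 24 months: Option 1 costs 24 × $388.99 = $9,335.76; Option 2 costs 24 × $621.67 = $14,920.08.
Option 1 is cheaper by $14,920.08 − $9,335.76 = $5,584.32.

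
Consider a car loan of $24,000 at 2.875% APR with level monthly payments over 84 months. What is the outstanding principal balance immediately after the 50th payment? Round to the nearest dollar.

With monthly rate i = 2.875%/12 = 0.0023958, the balance after k of n payments is P · [(1+i)^n − (1+i)^k] / [(1+i)^n − 1].
(1+0.0023958)^84 = 1.22263615 and (1+0.0023958)^50 = 1.12710049, so the balance is 24,000 × (1.22263615 − 1.12710049) / (1.22263615 − 1) = $10,298.67.

$10,299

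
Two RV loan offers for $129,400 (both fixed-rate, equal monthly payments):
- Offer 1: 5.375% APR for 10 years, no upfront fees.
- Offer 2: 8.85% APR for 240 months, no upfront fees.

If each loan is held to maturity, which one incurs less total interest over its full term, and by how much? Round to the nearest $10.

Offer 1 by $108,870

Offer 1: at 5.375% the monthly rate is 0.0044792, so the payment is 129,400 × 0.0044792 / (1 − 1.0044792^−120) = $1,396.33.
Total interest on Offer 1 = 120 × $1,396.33 − $129,400 = $38,159.60.
Offer 2: monthly rate = 8.85%/12 = 0.0073750; payment = 129,400 × 0.0073750 / (1 − (1+0.0073750)^−240) = $1,151.79.
Total interest on Offer 2 = 240 × $1,151.79 − $129,400 = $147,029.60.
Offer 1 is lower by $108,870.00.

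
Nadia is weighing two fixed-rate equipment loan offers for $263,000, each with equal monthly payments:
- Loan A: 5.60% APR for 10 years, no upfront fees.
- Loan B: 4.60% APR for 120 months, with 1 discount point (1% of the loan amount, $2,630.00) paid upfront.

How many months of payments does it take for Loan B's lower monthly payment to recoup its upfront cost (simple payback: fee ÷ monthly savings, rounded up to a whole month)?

21 months

Loan A: monthly rate = 5.6%/12 = 0.0046667; payment = 263,000 × 0.0046667 / (1 − (1+0.0046667)^−120) = $2,867.29.
Loan B: monthly rate = 4.6%/12 = 0.0038333; payment = 263,000 × 0.0038333 / (1 − (1+0.0038333)^−120) = $2,738.39.
Monthly savings = $2,867.29 − $2,738.39 = $128.90.
Break-even = $2,630.00 / $128.90 = 20.40 → 21 months.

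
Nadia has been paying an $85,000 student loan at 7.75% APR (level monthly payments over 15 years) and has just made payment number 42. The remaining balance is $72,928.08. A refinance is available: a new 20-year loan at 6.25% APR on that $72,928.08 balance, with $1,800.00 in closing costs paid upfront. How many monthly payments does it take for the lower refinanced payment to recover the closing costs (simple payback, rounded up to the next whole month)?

Current payment = 85,000 × 7.75%/12 / (1 − (1+0.0064583)^−180) = $800.08.
Refinanced payment = 72,928.08 × 0.0052083 / (1 − (1+0.0052083)^−240) = $533.05.
Monthly savings = $800.08 − $533.05 = $267.03.
Break-even = $1,800.00 / $267.03 = 6.74 → 7 months.

7 months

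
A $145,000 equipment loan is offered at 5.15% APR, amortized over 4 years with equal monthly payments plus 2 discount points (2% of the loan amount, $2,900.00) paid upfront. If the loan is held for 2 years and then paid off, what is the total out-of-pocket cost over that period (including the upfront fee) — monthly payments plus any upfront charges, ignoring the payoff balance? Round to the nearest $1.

At 5.15% the monthly rate is 0.0042917, so the payment is 145,000 × 0.0042917 / (1 − 1.0042917^−48) = $3,349.11.
Total outlay = 24 × $3,349.11 + $2,900.00 = $83,278.64.

$83,279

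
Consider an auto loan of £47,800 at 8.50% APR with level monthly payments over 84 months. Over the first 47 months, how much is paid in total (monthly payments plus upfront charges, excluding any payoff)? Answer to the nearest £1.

Monthly rate = 8.5%/12 = 0.0070833; payment = 47,800 × 0.0070833 / (1 − (1+0.0070833)^−84) = £756.98.
Total outlay = 47 × £756.98 = £35,578.06.

£35,578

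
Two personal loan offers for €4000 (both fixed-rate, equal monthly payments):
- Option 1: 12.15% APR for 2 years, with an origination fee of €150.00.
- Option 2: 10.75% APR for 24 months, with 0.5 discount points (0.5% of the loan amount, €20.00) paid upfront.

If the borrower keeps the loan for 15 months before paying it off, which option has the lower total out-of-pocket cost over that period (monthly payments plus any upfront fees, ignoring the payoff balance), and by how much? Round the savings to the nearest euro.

Option 2 by €169

Option 1: at 12.15% the monthly rate is 0.0101250, so the payment is 4,000 × 0.0101250 / (1 − 1.0101250^−24) = €188.57.
Option 2: monthly rate = 10.75%/12 = 0.0089583; payment = 4,000 × 0.0089583 / (1 − (1+0.0089583)^−24) = €185.97.
Over 15 months: Option 1 costs 15 × €188.57 + €150.00 = €2,978.55; Option 2 costs 15 × €185.97 + €20.00 = €2,809.55.
Option 2 is cheaper by €2,978.55 − €2,809.55 = €169.00.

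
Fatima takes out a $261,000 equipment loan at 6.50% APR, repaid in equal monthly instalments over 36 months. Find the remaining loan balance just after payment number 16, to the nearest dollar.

$151,239

With monthly rate i = 6.5%/12 = 0.0054167, the balance after k of n payments is P · [(1+i)^n − (1+i)^k] / [(1+i)^n − 1].
(1+0.0054167)^36 = 1.21467163 and (1+0.0054167)^16 = 1.09027809, so the balance is 261,000 × (1.21467163 − 1.09027809) / (1.21467163 − 1) = $151,238.96.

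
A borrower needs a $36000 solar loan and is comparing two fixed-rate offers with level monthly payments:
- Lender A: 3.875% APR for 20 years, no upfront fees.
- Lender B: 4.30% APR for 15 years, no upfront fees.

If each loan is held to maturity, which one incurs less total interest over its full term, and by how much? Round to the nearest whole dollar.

Lender A: monthly rate = 3.875%/12 = 0.0032292; payment = 36,000 × 0.0032292 / (1 − (1+0.0032292)^−240) = $215.79.
Total interest on Lender A = 240 × $215.79 − $36,000 = $15,789.60.
Lender B: at 4.30% the monthly rate is 0.0035833, so the payment is 36,000 × 0.0035833 / (1 − 1.0035833^−180) = $271.73.
Total interest on Lender B = 180 × $271.73 − $36,000 = $12,911.40.
Lender B is lower by $2,878.20.

Lender B by $2,878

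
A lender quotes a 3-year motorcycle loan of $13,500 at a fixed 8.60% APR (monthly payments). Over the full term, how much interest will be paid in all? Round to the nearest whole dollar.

At 8.60% the monthly rate is 0.0071667, so the payment is 13,500 × 0.0071667 / (1 − 1.0071667^−36) = $426.79.
Total paid = 36 × $426.79 = $15,364.44; interest = $15,364.44 − $13,500 = $1,864.44.

$1,864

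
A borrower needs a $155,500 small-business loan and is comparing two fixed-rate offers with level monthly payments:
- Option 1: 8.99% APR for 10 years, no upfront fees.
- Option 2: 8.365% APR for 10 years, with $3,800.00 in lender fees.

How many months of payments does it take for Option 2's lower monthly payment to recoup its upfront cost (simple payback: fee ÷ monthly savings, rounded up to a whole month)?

Option 1: at 8.99% the monthly rate is 0.0074917, so the payment is 155,500 × 0.0074917 / (1 − 1.0074917^−120) = $1,968.97.
Option 2: monthly rate = 8.365%/12 = 0.0069708; payment = 155,500 × 0.0069708 / (1 − (1+0.0069708)^−120) = $1,916.77.
Monthly savings = $1,968.97 − $1,916.77 = $52.20.
Break-even = $3,800.00 / $52.20 = 72.80 → 73 months.

73 months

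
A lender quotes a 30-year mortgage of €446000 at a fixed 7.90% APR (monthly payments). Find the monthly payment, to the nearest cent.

At 7.90% the monthly rate is 0.0065833, so the payment is 446,000 × 0.0065833 / (1 − 1.0065833^−360) = €3,241.55.

€3,241.55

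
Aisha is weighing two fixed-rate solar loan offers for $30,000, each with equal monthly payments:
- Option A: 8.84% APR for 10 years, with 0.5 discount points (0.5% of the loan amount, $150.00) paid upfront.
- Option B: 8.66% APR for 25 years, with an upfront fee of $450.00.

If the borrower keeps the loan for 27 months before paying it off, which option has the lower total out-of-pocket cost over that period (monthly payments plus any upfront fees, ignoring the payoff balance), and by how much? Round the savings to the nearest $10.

Option B by $3,280

Option A: monthly rate = 8.84%/12 = 0.0073667; payment = 30,000 × 0.0073667 / (1 − (1+0.0073667)^−120) = $377.43.
Option B: monthly rate = 8.66%/12 = 0.0072167; payment = 30,000 × 0.0072167 / (1 − (1+0.0072167)^−300) = $244.81.
Over 27 months: Option A costs 27 × $377.43 + $150.00 = $10,340.61; Option B costs 27 × $244.81 + $450.00 = $7,059.87.
Option B is cheaper by $10,340.61 − $7,059.87 = $3,280.74.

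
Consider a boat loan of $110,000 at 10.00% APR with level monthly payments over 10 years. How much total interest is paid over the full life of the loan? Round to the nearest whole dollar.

At 10.00% the monthly rate is 0.0083333, so the payment is 110,000 × 0.0083333 / (1 − 1.0083333^−120) = $1,453.66.
Total paid = 120 × $1,453.66 = $174,439.20; interest = $174,439.20 − $110,000 = $64,439.20.

$64,439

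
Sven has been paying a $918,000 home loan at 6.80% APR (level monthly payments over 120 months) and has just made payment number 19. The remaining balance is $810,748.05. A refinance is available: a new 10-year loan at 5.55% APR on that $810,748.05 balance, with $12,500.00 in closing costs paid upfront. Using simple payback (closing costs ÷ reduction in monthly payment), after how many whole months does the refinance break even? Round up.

Current payment = 918,000 × 6.8%/12 / (1 − (1+0.0056667)^−120) = $10,564.37.
Refinanced payment = 810,748.05 × 0.0046250 / (1 − (1+0.0046250)^−120) = $8,818.85.
Monthly savings = $10,564.37 − $8,818.85 = $1,745.52.
Break-even = $12,500.00 / $1,745.52 = 7.16 → 8 months.

8 months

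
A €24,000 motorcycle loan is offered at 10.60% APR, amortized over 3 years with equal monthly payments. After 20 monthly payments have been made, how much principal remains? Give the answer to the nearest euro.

With monthly rate i = 10.6%/12 = 0.0088333, the balance after k of n payments is P · [(1+i)^n − (1+i)^k] / [(1+i)^n − 1].
(1+0.0088333)^36 = 1.37245858 and (1+0.0088333)^20 = 1.19230803, so the balance is 24,000 × (1.37245858 − 1.19230803) / (1.37245858 − 1) = €11,608.31.

€11,608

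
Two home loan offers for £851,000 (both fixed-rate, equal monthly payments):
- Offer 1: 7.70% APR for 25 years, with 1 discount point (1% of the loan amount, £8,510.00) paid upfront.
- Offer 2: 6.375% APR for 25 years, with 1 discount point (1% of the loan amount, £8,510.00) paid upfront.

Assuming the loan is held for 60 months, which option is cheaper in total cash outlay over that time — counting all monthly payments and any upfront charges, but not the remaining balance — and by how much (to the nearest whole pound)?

Offer 1: at 7.70% the monthly rate is 0.0064167, so the payment is 851,000 × 0.0064167 / (1 − 1.0064167^−300) = £6,399.94.
Offer 2: monthly rate = 6.375%/12 = 0.0053125; payment = 851,000 × 0.0053125 / (1 − (1+0.0053125)^−300) = £5,679.72.
Over 60 months: Offer 1 costs 60 × £6,399.94 + £8,510.00 = £392,506.40; Offer 2 costs 60 × £5,679.72 + £8,510.00 = £349,293.20.
Offer 2 is cheaper by £392,506.40 − £349,293.20 = £43,213.20.

Offer 2 by £43,213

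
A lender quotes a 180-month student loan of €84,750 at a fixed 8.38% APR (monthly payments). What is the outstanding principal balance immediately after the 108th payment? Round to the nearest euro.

€46,763

With monthly rate i = 8.38%/12 = 0.0069833, the balance after k of n payments is P · [(1+i)^n − (1+i)^k] / [(1+i)^n − 1].
(1+0.0069833)^180 = 3.49953920 and (1+0.0069833)^108 = 2.12034494, so the balance is 84,750 × (3.49953920 − 2.12034494) / (3.49953920 − 1) = €46,763.30.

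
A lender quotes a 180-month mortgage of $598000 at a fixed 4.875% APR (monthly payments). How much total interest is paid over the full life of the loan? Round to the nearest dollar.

$246,218

At 4.875% the monthly rate is 0.0040625, so the payment is 598,000 × 0.0040625 / (1 − 1.0040625^−180) = $4,690.10.
Total paid = 180 × $4,690.10 = $844,218.00; interest = $844,218.00 − $598,000 = $246,218.00.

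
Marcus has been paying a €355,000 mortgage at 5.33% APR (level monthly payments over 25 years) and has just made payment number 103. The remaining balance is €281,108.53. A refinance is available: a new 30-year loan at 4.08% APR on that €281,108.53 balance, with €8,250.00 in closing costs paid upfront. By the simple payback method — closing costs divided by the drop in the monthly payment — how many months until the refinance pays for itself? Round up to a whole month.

Current payment = 355,000 × 5.33%/12 / (1 − (1+0.0044417)^−300) = €2,144.12.
Refinanced payment = 281,108.53 × 0.0034000 / (1 − (1+0.0034000)^−360) = €1,355.05.
Monthly savings = €2,144.12 − €1,355.05 = €789.07.
Break-even = €8,250.00 / €789.07 = 10.46 → 11 months.

11 months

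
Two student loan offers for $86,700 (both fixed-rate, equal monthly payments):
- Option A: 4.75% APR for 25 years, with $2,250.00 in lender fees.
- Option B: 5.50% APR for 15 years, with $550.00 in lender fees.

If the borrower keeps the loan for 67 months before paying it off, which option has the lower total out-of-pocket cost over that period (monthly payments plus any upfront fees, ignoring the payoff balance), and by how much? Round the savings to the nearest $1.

Option A: at 4.75% the monthly rate is 0.0039583, so the payment is 86,700 × 0.0039583 / (1 − 1.0039583^−300) = $494.29.
Option B: at 5.50% the monthly rate is 0.0045833, so the payment is 86,700 × 0.0045833 / (1 − 1.0045833^−180) = $708.41.
Over 67 months: Option A costs 67 × $494.29 + $2,250.00 = $35,367.43; Option B costs 67 × $708.41 + $550.00 = $48,013.47.
Option A is cheaper by $48,013.47 − $35,367.43 = $12,646.04.

Option A by $12,646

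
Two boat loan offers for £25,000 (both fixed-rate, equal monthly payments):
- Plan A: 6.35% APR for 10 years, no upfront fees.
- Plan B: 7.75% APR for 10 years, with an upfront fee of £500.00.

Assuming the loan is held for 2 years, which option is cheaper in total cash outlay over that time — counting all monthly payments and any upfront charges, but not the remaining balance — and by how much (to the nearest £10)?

Plan A by £930

Plan A: monthly rate = 6.35%/12 = 0.0052917; payment = 25,000 × 0.0052917 / (1 − (1+0.0052917)^−120) = £281.97.
Plan B: monthly rate = 7.75%/12 = 0.0064583; payment = 25,000 × 0.0064583 / (1 − (1+0.0064583)^−120) = £300.03.
Over 24 months: Plan A costs 24 × £281.97 = £6,767.28; Plan B costs 24 × £300.03 + £500.00 = £7,700.72.
Plan A is cheaper by £7,700.72 − £6,767.28 = £933.44.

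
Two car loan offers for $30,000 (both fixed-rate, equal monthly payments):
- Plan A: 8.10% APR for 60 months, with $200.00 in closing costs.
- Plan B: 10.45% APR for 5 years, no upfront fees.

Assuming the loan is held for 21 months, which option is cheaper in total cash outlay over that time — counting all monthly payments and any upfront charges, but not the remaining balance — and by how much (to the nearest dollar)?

Plan A by $521

Plan A: at 8.10% the monthly rate is 0.0067500, so the payment is 30,000 × 0.0067500 / (1 − 1.0067500^−60) = $609.73.
Plan B: monthly rate = 10.45%/12 = 0.0087083; payment = 30,000 × 0.0087083 / (1 − (1+0.0087083)^−60) = $644.07.
Over 21 months: Plan A costs 21 × $609.73 + $200.00 = $13,004.33; Plan B costs 21 × $644.07 = $13,525.47.
Plan A is cheaper by $13,525.47 − $13,004.33 = $521.14.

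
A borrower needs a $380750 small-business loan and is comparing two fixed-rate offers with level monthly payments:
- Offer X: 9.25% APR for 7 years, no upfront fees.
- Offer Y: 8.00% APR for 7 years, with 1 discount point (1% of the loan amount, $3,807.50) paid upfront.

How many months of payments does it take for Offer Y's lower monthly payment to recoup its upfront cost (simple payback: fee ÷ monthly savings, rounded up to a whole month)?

Offer X: monthly rate = 9.25%/12 = 0.0077083; payment = 380,750 × 0.0077083 / (1 − (1+0.0077083)^−84) = $6,174.33.
Offer Y: at 8.00% the monthly rate is 0.0066667, so the payment is 380,750 × 0.0066667 / (1 − 1.0066667^−84) = $5,934.45.
Monthly savings = $6,174.33 − $5,934.45 = $239.88.
Break-even = $3,807.50 / $239.88 = 15.87 → 16 months.

16 months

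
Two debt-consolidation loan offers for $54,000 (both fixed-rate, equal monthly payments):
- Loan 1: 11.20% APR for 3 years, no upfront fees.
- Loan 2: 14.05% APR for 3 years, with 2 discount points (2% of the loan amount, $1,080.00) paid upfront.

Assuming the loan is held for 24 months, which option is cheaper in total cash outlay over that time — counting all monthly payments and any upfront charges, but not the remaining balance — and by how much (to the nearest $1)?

Loan 1: at 11.20% the monthly rate is 0.0093333, so the payment is 54,000 × 0.0093333 / (1 − 1.0093333^−36) = $1,773.01.
Loan 2: monthly rate = 14.05%/12 = 0.0117083; payment = 54,000 × 0.0117083 / (1 − (1+0.0117083)^−36) = $1,846.90.
Over 24 months: Loan 1 costs 24 × $1,773.01 = $42,552.24; Loan 2 costs 24 × $1,846.90 + $1,080.00 = $45,405.60.
Loan 1 is cheaper by $45,405.60 − $42,552.24 = $2,853.36.

Loan 1 by $2,853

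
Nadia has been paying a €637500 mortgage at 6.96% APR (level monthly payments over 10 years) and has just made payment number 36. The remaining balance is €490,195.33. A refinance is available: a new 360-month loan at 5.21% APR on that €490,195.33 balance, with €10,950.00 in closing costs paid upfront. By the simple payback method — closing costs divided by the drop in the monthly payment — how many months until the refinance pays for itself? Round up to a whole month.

3 months

Current payment = 637,500 × 6.96%/12 / (1 − (1+0.0058000)^−120) = €7,388.78.
Refinanced payment = 490,195.33 × 0.0043417 / (1 − (1+0.0043417)^−360) = €2,694.74.
Monthly savings = €7,388.78 − €2,694.74 = €4,694.04.
Break-even = €10,950.00 / €4,694.04 = 2.33 → 3 months.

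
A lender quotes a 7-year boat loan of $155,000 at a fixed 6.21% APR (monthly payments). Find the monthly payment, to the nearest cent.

Monthly rate = 6.21%/12 = 0.0051750; payment = 155,000 × 0.0051750 / (1 − (1+0.0051750)^−84) = $2,279.96.

$2,279.96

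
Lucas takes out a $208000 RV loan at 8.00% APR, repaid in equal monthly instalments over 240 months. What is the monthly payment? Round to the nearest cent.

$1,739.80

At 8.00% the monthly rate is 0.0066667, so the payment is 208,000 × 0.0066667 / (1 − 1.0066667^−240) = $1,739.80.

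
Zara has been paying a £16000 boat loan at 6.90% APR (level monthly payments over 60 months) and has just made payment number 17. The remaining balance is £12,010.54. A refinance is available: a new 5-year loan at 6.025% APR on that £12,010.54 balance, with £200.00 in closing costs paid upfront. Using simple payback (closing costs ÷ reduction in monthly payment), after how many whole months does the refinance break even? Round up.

Current payment = 16,000 × 6.9%/12 / (1 − (1+0.0057500)^−60) = £316.06.
Refinanced payment = 12,010.54 × 0.0050208 / (1 − (1+0.0050208)^−60) = £232.34.
Monthly savings = £316.06 − £232.34 = £83.72.
Break-even = £200.00 / £83.72 = 2.39 → 3 months.

3 months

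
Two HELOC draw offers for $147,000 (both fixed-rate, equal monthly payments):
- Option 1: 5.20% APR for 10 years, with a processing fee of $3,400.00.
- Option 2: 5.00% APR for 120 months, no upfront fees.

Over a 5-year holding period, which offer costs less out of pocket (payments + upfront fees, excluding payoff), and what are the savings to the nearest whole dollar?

Option 2 by $4,265

Option 1: monthly rate = 5.2%/12 = 0.0043333; payment = 147,000 × 0.0043333 / (1 − (1+0.0043333)^−120) = $1,573.57.
Option 2: monthly rate = 5%/12 = 0.0041667; payment = 147,000 × 0.0041667 / (1 − (1+0.0041667)^−120) = $1,559.16.
Over 60 months: Option 1 costs 60 × $1,573.57 + $3,400.00 = $97,814.20; Option 2 costs 60 × $1,559.16 = $93,549.60.
Option 2 is cheaper by $97,814.20 − $93,549.60 = $4,264.60.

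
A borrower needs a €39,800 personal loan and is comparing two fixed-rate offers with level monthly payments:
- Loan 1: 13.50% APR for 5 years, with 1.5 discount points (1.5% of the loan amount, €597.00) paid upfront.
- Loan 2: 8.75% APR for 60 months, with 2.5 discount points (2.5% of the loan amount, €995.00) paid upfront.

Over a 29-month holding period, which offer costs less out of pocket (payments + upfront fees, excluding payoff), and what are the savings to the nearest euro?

Loan 1: monthly rate = 13.5%/12 = 0.0112500; payment = 39,800 × 0.0112500 / (1 − (1+0.0112500)^−60) = €915.79.
Loan 2: monthly rate = 8.75%/12 = 0.0072917; payment = 39,800 × 0.0072917 / (1 − (1+0.0072917)^−60) = €821.36.
Over 29 months: Loan 1 costs 29 × €915.79 + €597.00 = €27,154.91; Loan 2 costs 29 × €821.36 + €995.00 = €24,814.44.
Loan 2 is cheaper by €27,154.91 − €24,814.44 = €2,340.47.

Loan 2 by €2,340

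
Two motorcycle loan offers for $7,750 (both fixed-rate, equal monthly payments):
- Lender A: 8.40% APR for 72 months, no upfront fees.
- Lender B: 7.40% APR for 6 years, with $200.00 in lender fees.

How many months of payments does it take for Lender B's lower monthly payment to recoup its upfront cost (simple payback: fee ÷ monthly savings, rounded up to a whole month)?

Lender A: monthly rate = 8.4%/12 = 0.0070000; payment = 7,750 × 0.0070000 / (1 − (1+0.0070000)^−72) = $137.40.
Lender B: at 7.40% the monthly rate is 0.0061667, so the payment is 7,750 × 0.0061667 / (1 − 1.0061667^−72) = $133.62.
Monthly savings = $137.40 − $133.62 = $3.78.
Break-even = $200.00 / $3.78 = 52.91 → 53 months.

53 months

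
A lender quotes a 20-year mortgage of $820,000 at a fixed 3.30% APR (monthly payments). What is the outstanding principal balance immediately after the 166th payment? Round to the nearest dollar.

$312,421

With monthly rate i = 3.3%/12 = 0.0027500, the balance after k of n payments is P · [(1+i)^n − (1+i)^k] / [(1+i)^n − 1].
(1+0.0027500)^240 = 1.93304052 and (1+0.0027500)^166 = 1.57755071, so the balance is 820,000 × (1.93304052 − 1.57755071) / (1.93304052 − 1) = $312,421.20.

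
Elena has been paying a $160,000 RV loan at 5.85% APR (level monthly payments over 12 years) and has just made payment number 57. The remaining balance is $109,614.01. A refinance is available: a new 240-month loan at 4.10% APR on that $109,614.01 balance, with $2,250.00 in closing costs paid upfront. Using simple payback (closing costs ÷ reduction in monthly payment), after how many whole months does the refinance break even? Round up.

Current payment = 160,000 × 5.85%/12 / (1 − (1+0.0048750)^−144) = $1,548.97.
Refinanced payment = 109,614.01 × 0.0034167 / (1 − (1+0.0034167)^−240) = $670.03.
Monthly savings = $1,548.97 − $670.03 = $878.94.
Break-even = $2,250.00 / $878.94 = 2.56 → 3 months.

3 months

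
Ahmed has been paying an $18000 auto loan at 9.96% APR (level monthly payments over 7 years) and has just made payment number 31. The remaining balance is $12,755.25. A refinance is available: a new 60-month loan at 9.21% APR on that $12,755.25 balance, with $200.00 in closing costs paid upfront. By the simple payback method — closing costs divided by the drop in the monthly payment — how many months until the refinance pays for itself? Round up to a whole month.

Current payment = 18,000 × 9.96%/12 / (1 − (1+0.0083000)^−84) = $298.45.
Refinanced payment = 12,755.25 × 0.0076750 / (1 − (1+0.0076750)^−60) = $266.08.
Monthly savings = $298.45 − $266.08 = $32.37.
Break-even = $200.00 / $32.37 = 6.18 → 7 months.

7 months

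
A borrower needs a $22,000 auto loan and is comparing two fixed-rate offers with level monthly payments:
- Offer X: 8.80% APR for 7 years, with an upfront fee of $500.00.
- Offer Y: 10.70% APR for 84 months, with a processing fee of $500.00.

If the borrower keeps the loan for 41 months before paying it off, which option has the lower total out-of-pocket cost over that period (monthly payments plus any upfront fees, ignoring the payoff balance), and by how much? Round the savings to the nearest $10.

Offer X by $880

Offer X: monthly rate = 8.8%/12 = 0.0073333; payment = 22,000 × 0.0073333 / (1 − (1+0.0073333)^−84) = $351.73.
Offer Y: at 10.70% the monthly rate is 0.0089167, so the payment is 22,000 × 0.0089167 / (1 − 1.0089167^−84) = $373.23.
Over 41 months: Offer X costs 41 × $351.73 + $500.00 = $14,920.93; Offer Y costs 41 × $373.23 + $500.00 = $15,802.43.
Offer X is cheaper by $15,802.43 − $14,920.93 = $881.50.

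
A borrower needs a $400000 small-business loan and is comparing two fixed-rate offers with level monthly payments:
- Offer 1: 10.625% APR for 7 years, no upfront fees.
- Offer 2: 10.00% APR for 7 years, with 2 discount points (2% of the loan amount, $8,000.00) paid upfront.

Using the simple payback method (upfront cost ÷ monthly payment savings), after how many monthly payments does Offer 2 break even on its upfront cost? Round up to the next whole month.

Offer 1: at 10.625% the monthly rate is 0.0088542, so the payment is 400,000 × 0.0088542 / (1 − 1.0088542^−84) = $6,770.36.
Offer 2: at 10.00% the monthly rate is 0.0083333, so the payment is 400,000 × 0.0083333 / (1 − 1.0083333^−84) = $6,640.47.
Monthly savings = $6,770.36 − $6,640.47 = $129.89.
Break-even = $8,000.00 / $129.89 = 61.59 → 62 months.

62 months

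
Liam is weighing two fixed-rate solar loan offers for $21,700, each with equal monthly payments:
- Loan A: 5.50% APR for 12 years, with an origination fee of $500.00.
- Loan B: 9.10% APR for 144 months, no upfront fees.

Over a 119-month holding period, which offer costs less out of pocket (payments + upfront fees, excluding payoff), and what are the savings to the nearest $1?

Loan A: at 5.50% the monthly rate is 0.0045833, so the payment is 21,700 × 0.0045833 / (1 − 1.0045833^−144) = $206.19.
Loan B: monthly rate = 9.1%/12 = 0.0075833; payment = 21,700 × 0.0075833 / (1 − (1+0.0075833)^−144) = $248.18.
Over 119 months: Loan A costs 119 × $206.19 + $500.00 = $25,036.61; Loan B costs 119 × $248.18 = $29,533.42.
Loan A is cheaper by $29,533.42 − $25,036.61 = $4,496.81.

Loan A by $4,497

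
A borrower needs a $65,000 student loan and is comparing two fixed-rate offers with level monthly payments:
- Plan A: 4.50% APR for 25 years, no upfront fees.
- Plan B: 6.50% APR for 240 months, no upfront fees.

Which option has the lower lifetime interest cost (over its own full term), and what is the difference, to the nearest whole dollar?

Plan A by $7,922

Plan A: at 4.50% the monthly rate is 0.0037500, so the payment is 65,000 × 0.0037500 / (1 − 1.0037500^−300) = $361.29.
Total interest on Plan A = 300 × $361.29 − $65,000 = $43,387.00.
Plan B: at 6.50% the monthly rate is 0.0054167, so the payment is 65,000 × 0.0054167 / (1 − 1.0054167^−240) = $484.62.
Total interest on Plan B = 240 × $484.62 − $65,000 = $51,308.80.
Plan A is lower by $7,921.80.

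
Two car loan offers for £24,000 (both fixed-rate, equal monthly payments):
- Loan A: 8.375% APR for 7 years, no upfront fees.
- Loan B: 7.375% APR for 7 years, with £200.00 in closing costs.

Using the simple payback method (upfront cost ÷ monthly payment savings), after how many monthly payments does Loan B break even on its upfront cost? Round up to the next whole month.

17 months

Loan A: at 8.375% the monthly rate is 0.0069792, so the payment is 24,000 × 0.0069792 / (1 − 1.0069792^−84) = £378.57.
Loan B: at 7.375% the monthly rate is 0.0061458, so the payment is 24,000 × 0.0061458 / (1 − 1.0061458^−84) = £366.64.
Monthly savings = £378.57 − £366.64 = £11.93.
Break-even = £200.00 / £11.93 = 16.76 → 17 months.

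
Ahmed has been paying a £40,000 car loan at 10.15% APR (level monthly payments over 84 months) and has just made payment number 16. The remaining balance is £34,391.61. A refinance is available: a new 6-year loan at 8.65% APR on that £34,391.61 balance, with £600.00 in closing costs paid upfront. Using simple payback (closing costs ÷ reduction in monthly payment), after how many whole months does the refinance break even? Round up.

12 months

Current payment = 40,000 × 10.15%/12 / (1 − (1+0.0084583)^−84) = £667.15.
Refinanced payment = 34,391.61 × 0.0072083 / (1 − (1+0.0072083)^−72) = £613.97.
Monthly savings = £667.15 − £613.97 = £53.18.
Break-even = £600.00 / £53.18 = 11.28 → 12 months.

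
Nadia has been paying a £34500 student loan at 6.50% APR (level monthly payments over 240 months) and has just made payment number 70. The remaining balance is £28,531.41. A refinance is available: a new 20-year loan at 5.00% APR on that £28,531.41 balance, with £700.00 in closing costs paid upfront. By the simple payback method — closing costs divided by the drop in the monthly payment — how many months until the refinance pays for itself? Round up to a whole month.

11 months

Current payment = 34,500 × 6.5%/12 / (1 − (1+0.0054167)^−240) = £257.22.
Refinanced payment = 28,531.41 × 0.0041667 / (1 − (1+0.0041667)^−240) = £188.29.
Monthly savings = £257.22 − £188.29 = £68.93.
Break-even = £700.00 / £68.93 = 10.16 → 11 months.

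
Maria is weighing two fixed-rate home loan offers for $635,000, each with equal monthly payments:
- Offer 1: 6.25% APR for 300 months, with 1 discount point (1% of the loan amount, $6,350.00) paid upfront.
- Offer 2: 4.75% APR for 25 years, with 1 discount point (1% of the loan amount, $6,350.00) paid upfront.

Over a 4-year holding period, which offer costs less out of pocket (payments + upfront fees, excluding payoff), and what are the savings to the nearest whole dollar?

Offer 2 by $27,295

Offer 1: monthly rate = 6.25%/12 = 0.0052083; payment = 635,000 × 0.0052083 / (1 − (1+0.0052083)^−300) = $4,188.90.
Offer 2: at 4.75% the monthly rate is 0.0039583, so the payment is 635,000 × 0.0039583 / (1 − 1.0039583^−300) = $3,620.25.
Over 48 months: Offer 1 costs 48 × $4,188.90 + $6,350.00 = $207,417.20; Offer 2 costs 48 × $3,620.25 + $6,350.00 = $180,122.00.
Offer 2 is cheaper by $207,417.20 − $180,122.00 = $27,295.20.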